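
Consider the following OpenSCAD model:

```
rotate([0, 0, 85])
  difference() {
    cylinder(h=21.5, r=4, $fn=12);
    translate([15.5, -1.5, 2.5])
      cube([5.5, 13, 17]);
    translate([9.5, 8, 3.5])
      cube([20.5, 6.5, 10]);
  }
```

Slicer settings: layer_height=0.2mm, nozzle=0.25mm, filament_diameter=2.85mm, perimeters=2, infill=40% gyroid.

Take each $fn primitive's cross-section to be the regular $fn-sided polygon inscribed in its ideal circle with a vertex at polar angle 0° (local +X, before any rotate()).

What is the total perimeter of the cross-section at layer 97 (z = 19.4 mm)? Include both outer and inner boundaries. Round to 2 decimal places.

At z = 19.4 mm: the r=4 cylinder gives a regular 12-gon of circumradius 4 (constant along its height) (perimeter = 2·12·4.000·sin(180°/12) = 24.85 mm); the cube at (15.5, -1.5) is present — its section is the full 5.5×13 rectangle (perimeter 37.00 mm); the cube at (9.5, 8) is absent (z outside [3.5, 13.5]); Subtracting the remaining from the first: starting from the r=4 cylinder, the 5.5×13 cube at (15.5, -1.5) misses the remaining region (no effect) — boundary = 24.85 mm; (whole slice rotated 85° about Z — lengths, areas and connectivity unchanged). Overall, the cross-section is a single solid region. Total boundary length (outer) = 24.85 mm.

24.85 mm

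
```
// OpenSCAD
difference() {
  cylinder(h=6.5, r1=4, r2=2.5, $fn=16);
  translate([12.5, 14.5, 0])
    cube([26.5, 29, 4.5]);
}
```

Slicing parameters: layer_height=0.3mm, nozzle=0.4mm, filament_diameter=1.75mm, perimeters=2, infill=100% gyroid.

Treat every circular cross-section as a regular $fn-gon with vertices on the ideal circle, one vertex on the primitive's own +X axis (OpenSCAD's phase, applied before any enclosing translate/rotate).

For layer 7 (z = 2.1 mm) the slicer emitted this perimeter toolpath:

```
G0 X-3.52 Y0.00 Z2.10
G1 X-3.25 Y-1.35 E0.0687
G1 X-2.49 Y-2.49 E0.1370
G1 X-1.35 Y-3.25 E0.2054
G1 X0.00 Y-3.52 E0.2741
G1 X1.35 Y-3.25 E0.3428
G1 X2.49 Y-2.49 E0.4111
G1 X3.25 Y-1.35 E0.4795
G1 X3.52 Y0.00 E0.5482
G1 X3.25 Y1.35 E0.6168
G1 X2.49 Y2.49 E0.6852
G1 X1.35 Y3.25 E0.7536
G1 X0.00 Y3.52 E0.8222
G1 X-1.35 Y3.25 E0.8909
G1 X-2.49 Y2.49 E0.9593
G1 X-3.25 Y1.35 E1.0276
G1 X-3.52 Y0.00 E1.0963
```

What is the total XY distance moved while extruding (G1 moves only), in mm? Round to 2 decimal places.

21.97 mm

Sum the Euclidean lengths of each G1 segment: total = 21.97 mm.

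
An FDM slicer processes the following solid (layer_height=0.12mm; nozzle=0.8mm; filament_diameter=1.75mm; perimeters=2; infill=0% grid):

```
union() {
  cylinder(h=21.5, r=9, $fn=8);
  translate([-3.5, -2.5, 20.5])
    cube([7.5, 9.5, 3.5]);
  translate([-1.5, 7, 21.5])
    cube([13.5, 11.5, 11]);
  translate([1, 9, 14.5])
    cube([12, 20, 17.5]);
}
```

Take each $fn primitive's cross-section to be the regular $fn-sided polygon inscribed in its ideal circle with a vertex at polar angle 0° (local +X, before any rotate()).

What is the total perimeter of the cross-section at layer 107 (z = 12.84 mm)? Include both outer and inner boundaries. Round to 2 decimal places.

At z = 12.84 mm: the r=9 cylinder contributes a regular 8-gon of circumradius 9 (perimeter = 2·8·9.000·sin(180°/8) = 55.11 mm); the cube at (-3.5, -2.5) is not intersected at this z (z outside [20.5, 24]); the cube at (-1.5, 7) does not reach this height (z outside [21.5, 32.5]); the cube at (1, 9) is absent (z outside [14.5, 32]); Taking the union: only the r=9 cylinder is present, so the union is just that shape — boundary = 55.11 mm. Overall, the cross-section is a single solid region. Total boundary length (outer) = 55.11 mm.

55.11 mm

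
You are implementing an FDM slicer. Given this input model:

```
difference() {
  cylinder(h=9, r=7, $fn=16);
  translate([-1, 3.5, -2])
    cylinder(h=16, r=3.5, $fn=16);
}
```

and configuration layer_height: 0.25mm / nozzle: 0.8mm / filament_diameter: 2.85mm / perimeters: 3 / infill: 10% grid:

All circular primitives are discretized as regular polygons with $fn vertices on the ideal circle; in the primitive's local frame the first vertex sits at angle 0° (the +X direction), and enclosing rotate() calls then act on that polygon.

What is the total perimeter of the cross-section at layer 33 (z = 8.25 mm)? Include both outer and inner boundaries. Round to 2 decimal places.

58.99 mm

At z = 8.25 mm: the cylinder: section is a regular 16-gon, circumradius r=7 (perimeter = 2·16·7.000·sin(180°/16) = 43.70 mm); the cylinder at (-1, 3.5): section is a regular 16-gon, circumradius r=3.5 (perimeter = 2·16·3.500·sin(180°/16) = 21.85 mm); Subtracting the remaining from the first: starting from the r=7 cylinder, the r=3.5 cylinder at (-1, 3.5) partially overlaps it — only the 37.11 mm² overlap (of its 37.50 mm²) is removed, clipping the outline — boundary = 58.99 mm. Overall, the cross-section is a single solid region. Total boundary length (outer) = 58.99 mm.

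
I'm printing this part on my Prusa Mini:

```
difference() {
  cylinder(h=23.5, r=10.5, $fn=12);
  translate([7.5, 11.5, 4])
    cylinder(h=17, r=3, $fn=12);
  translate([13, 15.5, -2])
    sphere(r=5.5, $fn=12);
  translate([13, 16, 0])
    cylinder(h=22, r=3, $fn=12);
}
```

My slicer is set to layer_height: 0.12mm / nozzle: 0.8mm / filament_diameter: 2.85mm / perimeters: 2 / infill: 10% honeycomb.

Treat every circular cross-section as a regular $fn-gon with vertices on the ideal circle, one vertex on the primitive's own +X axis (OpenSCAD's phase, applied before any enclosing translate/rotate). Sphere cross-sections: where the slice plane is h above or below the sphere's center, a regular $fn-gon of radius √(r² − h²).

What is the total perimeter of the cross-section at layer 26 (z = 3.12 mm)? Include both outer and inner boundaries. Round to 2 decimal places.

At z = 3.12 mm: the r=10.5 cylinder gives a regular 12-gon of circumradius 10.5 (constant along its height) (perimeter = 2·12·10.500·sin(180°/12) = 65.22 mm); the cylinder at (7.5, 11.5) is not intersected at this z (z outside [4, 21]); the r=5.5 sphere at (13, 15.5) slices to a regular 12-gon of circumradius 2.009 (√(r²−h²) with h=5.12 from center) (perimeter = 2·12·2.009·sin(180°/12) = 12.48 mm); the r=3 cylinder at (13, 16) gives a regular 12-gon of circumradius 3 (constant along its height) (perimeter = 2·12·3.000·sin(180°/12) = 18.63 mm); Taking the first minus the rest: starting from the r=10.5 cylinder, the r=5.5 sphere at (13, 15.5) misses the remaining region (no effect); the r=3 cylinder at (13, 16) misses the remaining region (no effect) — boundary = 65.22 mm. Overall, the cross-section is a single solid region. Total boundary length (outer) = 65.22 mm.

65.22 mm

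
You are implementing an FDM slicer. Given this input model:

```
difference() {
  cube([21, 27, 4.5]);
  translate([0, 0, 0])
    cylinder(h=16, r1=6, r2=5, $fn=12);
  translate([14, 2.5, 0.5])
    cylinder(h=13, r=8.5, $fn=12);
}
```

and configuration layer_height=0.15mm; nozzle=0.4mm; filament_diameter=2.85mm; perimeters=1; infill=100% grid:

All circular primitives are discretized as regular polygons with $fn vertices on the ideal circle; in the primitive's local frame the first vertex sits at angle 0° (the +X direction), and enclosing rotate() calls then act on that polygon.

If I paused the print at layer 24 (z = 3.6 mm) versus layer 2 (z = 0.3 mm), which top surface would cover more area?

layer 2 (z = 0.3 mm)

Layer 24 (z = 3.6): the cube is present — its section is the full 21×27 rectangle (area 567.00 mm²); the cone contributes a regular 12-gon of circumradius 5.775 (interpolated between r1=6 and r2=5 at t=0.225) (area = (12/2)·5.775²·sin(360°/12) = 100.05 mm²); the cylinder at (14, 2.5): section is a regular 12-gon, circumradius r=8.5 (area = (12/2)·8.500²·sin(360°/12) = 216.75 mm²); Taking the first minus the rest: starting from the 21×27 cube (567.00 mm²), the cone partially overlaps it — only the 25.01 mm² overlap (of its 100.05 mm²) is removed, clipping the outline; the r=8.5 cylinder at (14, 2.5) partially overlaps it — only the 142.27 mm² overlap (of its 216.75 mm²) is removed, clipping the outline — area = 399.72 mm². So its area = 399.72 mm². Layer 2 (z = 0.3): the cube (footprint 21×27) is included at this height (area 567.00 mm²); the cone contributes a regular 12-gon of circumradius 5.981 (interpolated between r1=6 and r2=5 at t=0.019) (area = (12/2)·5.981²·sin(360°/12) = 107.33 mm²); the cylinder at (14, 2.5) is absent (z outside [0.5, 13.5]); Taking the first minus the rest: starting from the 21×27 cube (567.00 mm²), the cone partially overlaps it — only the 26.83 mm² overlap (of its 107.33 mm²) is removed, clipping the outline — area = 540.17 mm². So its area = 540.17 mm². Layer 2 is larger (540.17 vs 399.72 mm²).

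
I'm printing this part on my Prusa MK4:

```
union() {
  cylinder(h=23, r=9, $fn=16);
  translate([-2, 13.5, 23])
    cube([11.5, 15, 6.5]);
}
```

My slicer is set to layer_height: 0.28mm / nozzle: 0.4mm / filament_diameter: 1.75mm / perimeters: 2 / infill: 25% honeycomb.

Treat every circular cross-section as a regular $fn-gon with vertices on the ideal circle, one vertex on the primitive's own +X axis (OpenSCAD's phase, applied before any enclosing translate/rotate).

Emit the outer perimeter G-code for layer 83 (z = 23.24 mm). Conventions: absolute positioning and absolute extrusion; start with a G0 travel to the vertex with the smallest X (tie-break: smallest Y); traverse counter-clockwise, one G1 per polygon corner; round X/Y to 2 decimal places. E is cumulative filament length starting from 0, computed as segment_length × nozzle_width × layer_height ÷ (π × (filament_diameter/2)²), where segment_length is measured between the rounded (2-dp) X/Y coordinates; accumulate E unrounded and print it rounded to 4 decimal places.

G0 X-2.00 Y13.50 Z23.24
G1 X9.50 Y13.50 E0.5355
G1 X9.50 Y28.50 E1.2340
G1 X-2.00 Y28.50 E1.7694
G1 X-2.00 Y13.50 E2.4679

At z = 23.24 mm: the cylinder is absent (z outside [0, 23]); the cube at (-2, 13.5) is present — its section is the full 11.5×15 rectangle; Merging all regions: only the 11.5×15 cube at (-2, 13.5) is present, so the union is just that shape — 1 connected region. The outline is a single polygon with 4 vertices. Extrusion per mm of travel: 0.4 × 0.28 / (π × 0.875²) = 0.046564. Accumulating E over each segment gives final E = 2.4679.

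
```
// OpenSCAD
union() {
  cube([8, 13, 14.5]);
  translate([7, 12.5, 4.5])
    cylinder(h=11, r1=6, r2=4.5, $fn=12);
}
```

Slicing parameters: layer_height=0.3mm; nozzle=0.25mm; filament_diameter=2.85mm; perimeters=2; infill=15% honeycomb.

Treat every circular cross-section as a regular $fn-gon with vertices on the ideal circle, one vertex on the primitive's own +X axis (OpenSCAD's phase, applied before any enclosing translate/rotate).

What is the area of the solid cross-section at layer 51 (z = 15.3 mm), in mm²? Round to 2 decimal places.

61.49 mm²

At z = 15.3 mm: the cube is not intersected at this z (z outside [0, 14.5]); the cone at (7, 12.5): at t=0.982 of its height the radius interpolates to r₁+(r₂−r₁)t = 4.527, giving a regular 12-gon of that circumradius (area = (12/2)·4.527²·sin(360°/12) = 61.49 mm²); Combining (union): only the cone at (7, 12.5) is present, so the union is just that shape — area = 61.49 mm². Overall, the cross-section is a single solid region. Net area = 61.49 mm².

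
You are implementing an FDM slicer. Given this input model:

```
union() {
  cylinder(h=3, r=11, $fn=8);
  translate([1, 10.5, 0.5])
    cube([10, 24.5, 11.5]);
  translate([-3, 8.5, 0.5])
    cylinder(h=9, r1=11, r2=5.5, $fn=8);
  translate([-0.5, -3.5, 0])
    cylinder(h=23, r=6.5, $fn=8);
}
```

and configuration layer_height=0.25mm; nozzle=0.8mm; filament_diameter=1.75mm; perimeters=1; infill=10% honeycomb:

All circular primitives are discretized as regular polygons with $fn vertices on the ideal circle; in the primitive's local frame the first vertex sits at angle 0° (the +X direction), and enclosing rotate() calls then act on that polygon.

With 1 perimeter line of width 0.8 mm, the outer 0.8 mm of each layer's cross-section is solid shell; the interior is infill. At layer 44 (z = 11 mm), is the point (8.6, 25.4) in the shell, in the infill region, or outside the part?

infill

At z = 11 mm: the cylinder is not intersected at this z (z outside [0, 3]); the 10×24.5 cube at (1, 10.5) contributes its full rectangle; the cone at (-3, 8.5) is absent (z outside [0.5, 9.5]); the r=6.5 cylinder at (-0.5, -3.5) contributes a regular 8-gon of circumradius 6.5; Taking the union: the 2 present regions are separate (no shared area or edge), so areas and boundary lengths simply add and each stays a separate island — 2 connected regions. Overall, the cross-section has 2 separate islands. The nearest boundary edge runs (11.00, 35.00)→(11.00, 10.50); distance from the point to it = 2.40 mm. (Shell/infill is judged within the island containing the point — the largest one.) The point is inside the cross-section and 2.40 mm from the nearest boundary — more than the 0.8 mm shell width (1 × 0.8), so it's in the infill interior.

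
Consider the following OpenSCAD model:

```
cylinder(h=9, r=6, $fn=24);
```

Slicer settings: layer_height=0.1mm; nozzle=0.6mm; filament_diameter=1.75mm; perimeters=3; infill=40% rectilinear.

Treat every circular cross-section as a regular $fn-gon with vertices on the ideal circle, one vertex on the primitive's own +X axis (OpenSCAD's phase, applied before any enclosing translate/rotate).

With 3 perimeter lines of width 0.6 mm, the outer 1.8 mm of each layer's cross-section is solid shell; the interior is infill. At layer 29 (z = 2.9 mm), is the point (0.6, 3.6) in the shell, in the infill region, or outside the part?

infill

At z = 2.9 mm: the r=6 cylinder contributes a regular 24-gon of circumradius 6. Overall, the cross-section is a single solid region. The nearest boundary edge runs (1.55, 5.80)→(0.00, 6.00); distance from the point to it = 2.30 mm. The point is inside the cross-section and 2.30 mm from the nearest boundary — more than the 1.8 mm shell width (3 × 0.6), so it's in the infill interior.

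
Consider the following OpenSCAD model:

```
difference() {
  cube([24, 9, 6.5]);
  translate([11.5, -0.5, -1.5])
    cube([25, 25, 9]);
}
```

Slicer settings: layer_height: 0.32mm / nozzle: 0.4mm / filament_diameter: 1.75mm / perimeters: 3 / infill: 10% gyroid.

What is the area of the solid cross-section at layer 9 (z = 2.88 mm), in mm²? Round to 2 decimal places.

At z = 2.88 mm: the 24×9 cube contributes its full rectangle (area 216.00 mm²); the cube at (11.5, -0.5) (footprint 25×25) is included at this height (area 625.00 mm²); After the difference (first − rest): starting from the 24×9 cube (216.00 mm²), the 25×25 cube at (11.5, -0.5) partially overlaps it — only the 112.50 mm² overlap (of its 625.00 mm²) is removed, clipping the outline — area = 103.50 mm². Overall, the cross-section is a single solid region. Net area = 103.50 mm².

103.50 mm²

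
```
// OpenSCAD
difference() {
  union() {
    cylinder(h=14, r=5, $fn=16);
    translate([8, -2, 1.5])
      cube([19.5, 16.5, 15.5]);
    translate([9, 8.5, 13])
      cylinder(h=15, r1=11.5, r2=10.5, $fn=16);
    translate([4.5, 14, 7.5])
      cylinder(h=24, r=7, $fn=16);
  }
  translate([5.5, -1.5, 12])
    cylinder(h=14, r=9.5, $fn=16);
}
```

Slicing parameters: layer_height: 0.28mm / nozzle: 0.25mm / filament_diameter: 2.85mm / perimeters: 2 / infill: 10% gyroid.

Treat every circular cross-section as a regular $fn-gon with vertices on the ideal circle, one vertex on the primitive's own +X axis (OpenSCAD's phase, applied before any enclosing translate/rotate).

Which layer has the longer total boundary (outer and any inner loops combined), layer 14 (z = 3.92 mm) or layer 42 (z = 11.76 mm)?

Layer 14 (z = 3.92): the r=5 cylinder contributes a regular 16-gon of circumradius 5 (perimeter = 2·16·5.000·sin(180°/16) = 31.21 mm); the 19.5×16.5 cube at (8, -2) contributes its full rectangle (perimeter 72.00 mm); the cone at (9, 8.5) does not reach this height (z outside [13, 28]); the cylinder at (4.5, 14) does not reach this height (z outside [7.5, 31.5]); Merging all regions: the 2 present regions are separate (no shared area or edge), so areas and boundary lengths simply add and each stays a separate island — boundary = 103.21 mm; the cylinder at (5.5, -1.5) is not intersected at this z (z outside [12, 26]); Subtracting the remaining from the first: none of the subtracted shapes is present at this height, so that combined region is unchanged — boundary = 103.21 mm. So its perimeter = 103.21 mm. Layer 42 (z = 11.76): the r=5 cylinder gives a regular 16-gon of circumradius 5 (constant along its height) (perimeter = 2·16·5.000·sin(180°/16) = 31.21 mm); the cube at (8, -2) (footprint 19.5×16.5) is included at this height (perimeter 72.00 mm); the cone at (9, 8.5) is not intersected at this z (z outside [13, 28]); the r=7 cylinder at (4.5, 14) contributes a regular 16-gon of circumradius 7 (perimeter = 2·16·7.000·sin(180°/16) = 43.70 mm); Merging all regions: the regions partially overlap (shared area 16.10 mm²), so the edge portions inside another operand are dropped and the merged outline is re-measured after clipping — boundary = 129.38 mm; the cylinder at (5.5, -1.5) does not reach this height (z outside [12, 26]); After the difference (first − rest): none of the subtracted shapes is present at this height, so that combined region is unchanged — boundary = 129.38 mm. So its perimeter = 129.38 mm. Layer 42 is larger (129.38 vs 103.21 mm).

layer 42 (z = 11.76 mm)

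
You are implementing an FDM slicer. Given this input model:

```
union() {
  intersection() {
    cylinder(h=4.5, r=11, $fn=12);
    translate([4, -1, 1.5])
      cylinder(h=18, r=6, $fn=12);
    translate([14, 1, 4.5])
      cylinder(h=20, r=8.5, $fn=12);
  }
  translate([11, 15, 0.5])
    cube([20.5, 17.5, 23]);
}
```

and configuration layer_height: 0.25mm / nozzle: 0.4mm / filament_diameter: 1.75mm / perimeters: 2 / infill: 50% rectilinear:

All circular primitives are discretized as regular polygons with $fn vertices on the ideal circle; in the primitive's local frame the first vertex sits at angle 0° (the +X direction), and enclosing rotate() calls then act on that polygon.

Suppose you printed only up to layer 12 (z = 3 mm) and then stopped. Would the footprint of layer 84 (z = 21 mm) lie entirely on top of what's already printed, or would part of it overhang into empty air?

entirely on top

Compare the two slices. At z = 3: the r=11 cylinder contributes a regular 12-gon of circumradius 11 (area = (12/2)·11.000²·sin(360°/12) = 363.00 mm²); the cylinder at (4, -1): section is a regular 12-gon, circumradius r=6 (area = (12/2)·6.000²·sin(360°/12) = 108.00 mm²); the cylinder at (14, 1) is absent (z outside [4.5, 24.5]); Taking the intersection: at least one operand is absent at this height, so nothing remains; the cube at (11, 15) (footprint 20.5×17.5) is included at this height (area 358.75 mm²); Combining (union): only the 20.5×17.5 cube at (11, 15) is present, so the union is just that shape — area = 358.75 mm². At z = 21: the cylinder does not reach this height (z outside [0, 4.5]); the cylinder at (4, -1) is not intersected at this z (z outside [1.5, 19.5]); the r=8.5 cylinder at (14, 1) contributes a regular 12-gon of circumradius 8.5 (area = (12/2)·8.500²·sin(360°/12) = 216.75 mm²); Taking the intersection: at least one operand is absent at this height, so nothing remains; the 20.5×17.5 cube at (11, 15) contributes its full rectangle (area 358.75 mm²); Taking the union: only the 20.5×17.5 cube at (11, 15) is present, so the union is just that shape — area = 358.75 mm². Checking containment: the cross-section at z = 21 is a subset of the cross-section at z = 3.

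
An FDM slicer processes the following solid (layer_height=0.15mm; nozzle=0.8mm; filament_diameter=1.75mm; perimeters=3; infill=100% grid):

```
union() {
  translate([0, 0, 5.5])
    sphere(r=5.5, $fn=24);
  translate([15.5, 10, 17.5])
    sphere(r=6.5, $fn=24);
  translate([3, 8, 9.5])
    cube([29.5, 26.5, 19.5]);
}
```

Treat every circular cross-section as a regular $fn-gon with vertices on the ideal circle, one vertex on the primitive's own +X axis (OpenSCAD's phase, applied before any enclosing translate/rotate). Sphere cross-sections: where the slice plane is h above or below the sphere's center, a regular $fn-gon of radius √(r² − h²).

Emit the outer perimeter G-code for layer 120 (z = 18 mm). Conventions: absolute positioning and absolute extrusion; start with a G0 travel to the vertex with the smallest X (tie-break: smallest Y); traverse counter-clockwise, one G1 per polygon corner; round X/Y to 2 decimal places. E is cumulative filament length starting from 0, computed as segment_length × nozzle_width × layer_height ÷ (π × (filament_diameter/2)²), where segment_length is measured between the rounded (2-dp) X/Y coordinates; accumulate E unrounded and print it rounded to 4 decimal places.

At z = 18 mm: the sphere is not intersected at this z (|z−center|=12.500 > r=5.5); the r=6.5 sphere at (15.5, 10) slices to a regular 24-gon of circumradius 6.481 (√(r²−h²) with h=0.5 from center); the cube at (3, 8) is present — its section is the full 29.5×26.5 rectangle; Merging all regions: the regions partially overlap (shared area 90.59 mm²), so overlapping operands fuse into one piece — 1 connected region. The outline is a single polygon with 15 vertices. Extrusion per mm of travel: 0.8 × 0.15 / (π × 0.875²) = 0.049890. Accumulating E over each segment gives final E = 5.7852.

G0 X3.00 Y8.00 Z18.00
G1 X9.37 Y8.00 E0.3178
G1 X9.89 Y6.76 E0.3849
G1 X10.92 Y5.42 E0.4692
G1 X12.26 Y4.39 E0.5535
G1 X13.82 Y3.74 E0.6378
G1 X15.50 Y3.52 E0.7224
G1 X17.18 Y3.74 E0.8069
G1 X18.74 Y4.39 E0.8912
G1 X20.08 Y5.42 E0.9755
G1 X21.11 Y6.76 E1.0599
G1 X21.63 Y8.00 E1.1269
G1 X32.50 Y8.00 E1.6692
G1 X32.50 Y34.50 E2.9913
G1 X3.00 Y34.50 E4.4631
G1 X3.00 Y8.00 E5.7852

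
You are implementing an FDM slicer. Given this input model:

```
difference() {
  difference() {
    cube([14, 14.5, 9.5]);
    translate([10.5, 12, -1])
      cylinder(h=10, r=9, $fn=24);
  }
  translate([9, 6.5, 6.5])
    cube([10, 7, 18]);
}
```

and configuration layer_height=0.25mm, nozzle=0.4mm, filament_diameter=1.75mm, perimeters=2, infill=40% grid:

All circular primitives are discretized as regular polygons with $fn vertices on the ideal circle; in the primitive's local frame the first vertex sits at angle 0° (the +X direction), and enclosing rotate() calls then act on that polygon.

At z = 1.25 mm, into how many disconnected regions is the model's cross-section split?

At z = 1.25 mm: the cube (footprint 14×14.5) is included at this height; the r=9 cylinder at (10.5, 12) contributes a regular 24-gon of circumradius 9; Taking the first minus the rest: starting from the 14×14.5 cube, the r=9 cylinder at (10.5, 12) partially overlaps it — only the 124.23 mm² overlap (of its 251.57 mm²) is removed, clipping the outline — 1 connected region; the cube at (9, 6.5) is not intersected at this z (z outside [6.5, 24.5]); After the difference (first − rest): none of the subtracted shapes is present at this height, so that combined region is unchanged — 1 connected region. The result has 1 disconnected region.

1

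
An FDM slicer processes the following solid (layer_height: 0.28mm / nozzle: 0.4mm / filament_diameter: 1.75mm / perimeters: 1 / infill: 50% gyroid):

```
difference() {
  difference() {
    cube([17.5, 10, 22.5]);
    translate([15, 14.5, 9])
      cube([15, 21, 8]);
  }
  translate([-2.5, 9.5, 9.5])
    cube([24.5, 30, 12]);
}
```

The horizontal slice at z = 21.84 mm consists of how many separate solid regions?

1

At z = 21.84 mm: the 17.5×10 cube contributes its full rectangle; the cube at (15, 14.5) is absent (z outside [9, 17]); Subtracting the remaining from the first: none of the subtracted shapes is present at this height, so the 17.5×10 cube is unchanged — 1 connected region; the cube at (-2.5, 9.5) does not reach this height (z outside [9.5, 21.5]); Subtracting the remaining from the first: none of the subtracted shapes is present at this height, so that combined region is unchanged — 1 connected region. The result has 1 disconnected region.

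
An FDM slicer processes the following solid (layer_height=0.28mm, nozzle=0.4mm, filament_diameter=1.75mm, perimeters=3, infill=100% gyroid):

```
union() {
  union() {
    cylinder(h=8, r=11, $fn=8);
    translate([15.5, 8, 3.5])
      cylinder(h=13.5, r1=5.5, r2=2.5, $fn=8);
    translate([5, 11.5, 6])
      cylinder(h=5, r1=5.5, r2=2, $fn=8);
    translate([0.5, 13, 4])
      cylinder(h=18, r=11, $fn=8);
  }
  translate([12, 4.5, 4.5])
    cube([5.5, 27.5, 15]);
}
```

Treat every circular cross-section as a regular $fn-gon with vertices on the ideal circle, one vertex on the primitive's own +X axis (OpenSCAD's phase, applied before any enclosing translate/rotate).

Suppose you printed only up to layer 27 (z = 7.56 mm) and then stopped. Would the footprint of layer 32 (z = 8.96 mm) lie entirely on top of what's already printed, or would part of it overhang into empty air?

Compare the two slices. At z = 7.56: the r=11 cylinder gives a regular 8-gon of circumradius 11 (constant along its height) (area = (8/2)·11.000²·sin(360°/8) = 342.24 mm²); the cone at (15.5, 8): at t=0.301 of its height the radius interpolates to r₁+(r₂−r₁)t = 4.598, giving a regular 8-gon of that circumradius (area = (8/2)·4.598²·sin(360°/8) = 59.79 mm²); the cone at (5, 11.5) (r1=5.5→r2=2) has section circumradius 4.408 here — a regular 8-gon (area = (8/2)·4.408²·sin(360°/8) = 54.96 mm²); the r=11 cylinder at (0.5, 13) gives a regular 8-gon of circumradius 11 (constant along its height) (area = (8/2)·11.000²·sin(360°/8) = 342.24 mm²); Combining (union): the regions partially overlap — summed areas 799.23 mm² minus the doubly-counted overlap 145.90 mm² gives 653.33 mm² — area = 653.33 mm²; the 5.5×27.5 cube at (12, 4.5) contributes its full rectangle (area 151.25 mm²); Taking the union: the regions partially overlap — summed areas 804.58 mm² minus the doubly-counted overlap 40.90 mm² gives 763.68 mm² — area = 763.68 mm². At z = 8.96: the cylinder is not intersected at this z (z outside [0, 8]); the cone at (15.5, 8): at t=0.404 of its height the radius interpolates to r₁+(r₂−r₁)t = 4.287, giving a regular 8-gon of that circumradius (area = (8/2)·4.287²·sin(360°/8) = 51.97 mm²); the cone at (5, 11.5): at t=0.592 of its height the radius interpolates to r₁+(r₂−r₁)t = 3.428, giving a regular 8-gon of that circumradius (area = (8/2)·3.428²·sin(360°/8) = 33.24 mm²); the r=11 cylinder at (0.5, 13) gives a regular 8-gon of circumradius 11 (constant along its height) (area = (8/2)·11.000²·sin(360°/8) = 342.24 mm²); Combining (union): the regions partially overlap — summed areas 427.45 mm² minus the doubly-counted overlap 33.24 mm² gives 394.21 mm² — area = 394.21 mm²; the cube at (12, 4.5) (footprint 5.5×27.5) is included at this height (area 151.25 mm²); Combining (union): the regions partially overlap — summed areas 545.46 mm² minus the doubly-counted overlap 38.49 mm² gives 506.97 mm² — area = 506.97 mm². Checking containment: the cross-section at z = 8.96 is a subset of the cross-section at z = 7.56.

entirely on top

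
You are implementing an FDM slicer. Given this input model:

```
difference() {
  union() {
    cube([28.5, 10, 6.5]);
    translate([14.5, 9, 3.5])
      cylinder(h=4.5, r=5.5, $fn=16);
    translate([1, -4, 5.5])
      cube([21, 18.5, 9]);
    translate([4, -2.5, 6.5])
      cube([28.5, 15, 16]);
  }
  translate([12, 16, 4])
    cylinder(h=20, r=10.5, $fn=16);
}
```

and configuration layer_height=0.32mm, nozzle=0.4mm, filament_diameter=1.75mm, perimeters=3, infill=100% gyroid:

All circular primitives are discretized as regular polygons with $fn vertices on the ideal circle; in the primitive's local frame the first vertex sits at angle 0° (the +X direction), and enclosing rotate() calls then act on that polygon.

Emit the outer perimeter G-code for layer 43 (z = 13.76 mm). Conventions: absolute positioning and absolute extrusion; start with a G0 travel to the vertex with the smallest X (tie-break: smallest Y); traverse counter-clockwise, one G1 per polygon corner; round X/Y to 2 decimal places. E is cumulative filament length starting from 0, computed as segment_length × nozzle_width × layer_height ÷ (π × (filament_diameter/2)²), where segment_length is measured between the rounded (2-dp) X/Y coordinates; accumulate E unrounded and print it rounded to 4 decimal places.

G0 X1.00 Y-4.00 Z13.76
G1 X22.00 Y-4.00 E1.1175
G1 X22.00 Y-2.50 E1.1974
G1 X32.50 Y-2.50 E1.7561
G1 X32.50 Y12.50 E2.5544
G1 X22.00 Y12.50 E3.1131
G1 X22.00 Y13.49 E3.1658
G1 X21.70 Y11.98 E3.2478
G1 X19.42 Y8.58 E3.4656
G1 X16.02 Y6.30 E3.6835
G1 X12.00 Y5.50 E3.9016
G1 X7.98 Y6.30 E4.1197
G1 X4.58 Y8.58 E4.3376
G1 X2.30 Y11.98 E4.5554
G1 X1.80 Y14.50 E4.6921
G1 X1.00 Y14.50 E4.7347
G1 X1.00 Y-4.00 E5.7192

At z = 13.76 mm: the cube does not reach this height (z outside [0, 6.5]); the cylinder at (14.5, 9) is not intersected at this z (z outside [3.5, 8]); the 21×18.5 cube at (1, -4) contributes its full rectangle; the cube at (4, -2.5) is present — its section is the full 28.5×15 rectangle; Taking the union: the regions partially overlap (shared area 270.00 mm²), so overlapping operands fuse into one piece — 1 connected region; the cylinder at (12, 16): section is a regular 16-gon, circumradius r=10.5; Taking the first minus the rest: starting from that combined region, the r=10.5 cylinder at (12, 16) partially overlaps it — only the 137.61 mm² overlap (of its 337.53 mm²) is removed, clipping the outline — 1 connected region. The outline is a single polygon with 16 vertices. Extrusion per mm of travel: 0.4 × 0.32 / (π × 0.875²) = 0.053216. Accumulating E over each segment gives final E = 5.7192.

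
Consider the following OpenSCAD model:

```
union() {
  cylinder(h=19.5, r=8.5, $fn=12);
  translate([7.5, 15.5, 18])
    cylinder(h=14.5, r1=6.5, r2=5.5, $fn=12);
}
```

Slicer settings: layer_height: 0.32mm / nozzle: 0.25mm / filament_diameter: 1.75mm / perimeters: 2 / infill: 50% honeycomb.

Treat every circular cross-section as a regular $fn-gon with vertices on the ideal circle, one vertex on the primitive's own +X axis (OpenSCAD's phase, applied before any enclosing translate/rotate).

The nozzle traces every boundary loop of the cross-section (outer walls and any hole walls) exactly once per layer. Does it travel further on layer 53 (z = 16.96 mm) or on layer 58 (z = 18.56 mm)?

Layer 53 (z = 16.96): the r=8.5 cylinder contributes a regular 12-gon of circumradius 8.5 (perimeter = 2·12·8.500·sin(180°/12) = 52.80 mm); the cone at (7.5, 15.5) is not intersected at this z (z outside [18, 32.5]); Merging all regions: only the r=8.5 cylinder is present, so the union is just that shape — boundary = 52.80 mm. So its perimeter = 52.80 mm. Layer 58 (z = 18.56): the r=8.5 cylinder gives a regular 12-gon of circumradius 8.5 (constant along its height) (perimeter = 2·12·8.500·sin(180°/12) = 52.80 mm); the cone at (7.5, 15.5) contributes a regular 12-gon of circumradius 6.461 (interpolated between r1=6.5 and r2=5.5 at t=0.039) (perimeter = 2·12·6.461·sin(180°/12) = 40.14 mm); Combining (union): the 2 present regions are separate (no shared area or edge), so areas and boundary lengths simply add and each stays a separate island — boundary = 92.93 mm. So its perimeter = 92.93 mm. Layer 58 is larger (92.93 vs 52.80 mm).

layer 58 (z = 18.56 mm)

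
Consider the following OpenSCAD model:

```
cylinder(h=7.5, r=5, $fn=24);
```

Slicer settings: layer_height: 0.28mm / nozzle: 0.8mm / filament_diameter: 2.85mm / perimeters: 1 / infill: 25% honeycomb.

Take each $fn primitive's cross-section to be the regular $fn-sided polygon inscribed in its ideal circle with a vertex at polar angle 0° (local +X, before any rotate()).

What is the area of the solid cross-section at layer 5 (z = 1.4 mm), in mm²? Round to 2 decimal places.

At z = 1.4 mm: the r=5 cylinder contributes a regular 24-gon of circumradius 5 (area = (24/2)·5.000²·sin(360°/24) = 77.65 mm²). Overall, the cross-section is a single solid region. Net area = 77.65 mm².

77.65 mm²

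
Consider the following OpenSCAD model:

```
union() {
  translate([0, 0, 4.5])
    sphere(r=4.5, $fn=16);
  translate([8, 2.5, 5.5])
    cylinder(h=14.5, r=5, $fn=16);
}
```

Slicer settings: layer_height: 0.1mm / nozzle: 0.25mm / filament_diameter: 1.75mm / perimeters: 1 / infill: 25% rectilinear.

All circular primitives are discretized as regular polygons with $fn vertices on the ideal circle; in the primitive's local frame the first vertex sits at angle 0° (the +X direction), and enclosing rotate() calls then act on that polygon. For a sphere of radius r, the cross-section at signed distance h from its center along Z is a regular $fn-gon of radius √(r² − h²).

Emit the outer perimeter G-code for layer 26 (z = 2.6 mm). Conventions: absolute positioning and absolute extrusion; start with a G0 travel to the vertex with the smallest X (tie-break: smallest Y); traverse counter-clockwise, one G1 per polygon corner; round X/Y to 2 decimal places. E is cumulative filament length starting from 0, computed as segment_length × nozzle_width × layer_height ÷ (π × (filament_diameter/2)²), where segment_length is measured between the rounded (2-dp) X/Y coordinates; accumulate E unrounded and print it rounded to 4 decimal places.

At z = 2.6 mm: the sphere: section is a regular 16-gon, circumradius = √(r²−h²) = √(4.5²−1.9²) = 4.079; the cylinder at (8, 2.5) is not intersected at this z (z outside [5.5, 20]); Merging all regions: only the r=4.5 sphere is present, so the union is just that shape — 1 connected region. The outline is a single polygon with 16 vertices. Extrusion per mm of travel: 0.25 × 0.1 / (π × 0.875²) = 0.010394. Accumulating E over each segment gives final E = 0.2646.

G0 X-4.08 Y0.00 Z2.60
G1 X-3.77 Y-1.56 E0.0165
G1 X-2.88 Y-2.88 E0.0331
G1 X-1.56 Y-3.77 E0.0496
G1 X0.00 Y-4.08 E0.0662
G1 X1.56 Y-3.77 E0.0827
G1 X2.88 Y-2.88 E0.0992
G1 X3.77 Y-1.56 E0.1158
G1 X4.08 Y0.00 E0.1323
G1 X3.77 Y1.56 E0.1488
G1 X2.88 Y2.88 E0.1654
G1 X1.56 Y3.77 E0.1819
G1 X0.00 Y4.08 E0.1985
G1 X-1.56 Y3.77 E0.2150
G1 X-2.88 Y2.88 E0.2315
G1 X-3.77 Y1.56 E0.2481
G1 X-4.08 Y0.00 E0.2646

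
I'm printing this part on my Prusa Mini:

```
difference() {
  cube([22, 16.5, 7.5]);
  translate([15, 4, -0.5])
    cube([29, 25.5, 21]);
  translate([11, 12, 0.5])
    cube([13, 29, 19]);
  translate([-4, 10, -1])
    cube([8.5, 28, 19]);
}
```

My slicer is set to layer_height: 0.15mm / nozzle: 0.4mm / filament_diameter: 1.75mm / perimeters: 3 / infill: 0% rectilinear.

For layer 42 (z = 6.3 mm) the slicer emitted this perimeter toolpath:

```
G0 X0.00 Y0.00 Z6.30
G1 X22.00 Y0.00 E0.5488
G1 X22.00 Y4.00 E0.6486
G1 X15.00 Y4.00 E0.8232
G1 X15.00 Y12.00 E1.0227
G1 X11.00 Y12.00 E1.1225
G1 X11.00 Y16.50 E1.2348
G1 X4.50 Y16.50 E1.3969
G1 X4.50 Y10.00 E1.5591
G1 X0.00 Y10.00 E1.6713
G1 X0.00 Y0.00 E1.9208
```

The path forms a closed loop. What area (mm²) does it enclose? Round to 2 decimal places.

Apply the shoelace formula to the sequence of (X, Y) vertices; enclosed area = 228.25 mm².

228.25 mm²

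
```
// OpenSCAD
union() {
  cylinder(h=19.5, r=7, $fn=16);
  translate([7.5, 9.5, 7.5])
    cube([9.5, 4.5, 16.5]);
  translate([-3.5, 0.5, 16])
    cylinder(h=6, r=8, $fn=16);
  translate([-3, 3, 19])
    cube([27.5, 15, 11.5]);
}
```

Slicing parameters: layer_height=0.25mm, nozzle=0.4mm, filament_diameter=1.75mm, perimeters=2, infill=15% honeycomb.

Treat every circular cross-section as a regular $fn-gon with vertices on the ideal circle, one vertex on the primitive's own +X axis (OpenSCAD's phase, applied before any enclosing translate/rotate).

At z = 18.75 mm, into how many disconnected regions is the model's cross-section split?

At z = 18.75 mm: the r=7 cylinder gives a regular 16-gon of circumradius 7 (constant along its height); the cube at (7.5, 9.5) (footprint 9.5×4.5) is included at this height; the r=8 cylinder at (-3.5, 0.5) gives a regular 16-gon of circumradius 8 (constant along its height); the cube at (-3, 3) is absent (z outside [19, 30.5]); Merging all regions: the regions partially overlap (shared area 119.03 mm²), so overlapping operands fuse into one piece — 2 connected regions. The result has 2 disconnected regions.

2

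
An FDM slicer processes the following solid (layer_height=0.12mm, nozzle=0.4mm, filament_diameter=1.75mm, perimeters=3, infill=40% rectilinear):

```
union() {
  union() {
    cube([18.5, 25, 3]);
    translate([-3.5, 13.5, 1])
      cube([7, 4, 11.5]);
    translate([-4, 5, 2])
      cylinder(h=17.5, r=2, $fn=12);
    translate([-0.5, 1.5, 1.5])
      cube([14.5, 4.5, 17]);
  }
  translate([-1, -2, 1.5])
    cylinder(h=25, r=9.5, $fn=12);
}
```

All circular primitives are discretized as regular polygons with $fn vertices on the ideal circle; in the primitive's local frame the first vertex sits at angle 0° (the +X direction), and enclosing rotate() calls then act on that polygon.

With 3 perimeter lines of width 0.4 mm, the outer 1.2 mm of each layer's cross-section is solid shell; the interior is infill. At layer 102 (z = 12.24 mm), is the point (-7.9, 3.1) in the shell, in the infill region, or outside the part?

At z = 12.24 mm: the cube is not intersected at this z (z outside [0, 3]); the cube at (-3.5, 13.5) (footprint 7×4) is included at this height; the cylinder at (-4, 5): section is a regular 12-gon, circumradius r=2; the cube at (-0.5, 1.5) is present — its section is the full 14.5×4.5 rectangle; Merging all regions: the 3 present regions are separate (no shared area or edge), so areas and boundary lengths simply add and each stays a separate island — 3 connected regions; the r=9.5 cylinder at (-1, -2) gives a regular 12-gon of circumradius 9.5 (constant along its height); Taking the union: the regions partially overlap (shared area 41.25 mm²), so overlapping operands fuse into one piece — 2 connected regions. Overall, the cross-section has 2 separate islands. The nearest boundary edge runs (-9.23, 2.75)→(-5.75, 6.23); distance from the point to it = 0.69 mm. (Shell/infill is judged within the island containing the point — the largest one.) The point is inside the cross-section, 0.69 mm from the nearest boundary — within the 1.2 mm shell band (3 × 0.4).

shell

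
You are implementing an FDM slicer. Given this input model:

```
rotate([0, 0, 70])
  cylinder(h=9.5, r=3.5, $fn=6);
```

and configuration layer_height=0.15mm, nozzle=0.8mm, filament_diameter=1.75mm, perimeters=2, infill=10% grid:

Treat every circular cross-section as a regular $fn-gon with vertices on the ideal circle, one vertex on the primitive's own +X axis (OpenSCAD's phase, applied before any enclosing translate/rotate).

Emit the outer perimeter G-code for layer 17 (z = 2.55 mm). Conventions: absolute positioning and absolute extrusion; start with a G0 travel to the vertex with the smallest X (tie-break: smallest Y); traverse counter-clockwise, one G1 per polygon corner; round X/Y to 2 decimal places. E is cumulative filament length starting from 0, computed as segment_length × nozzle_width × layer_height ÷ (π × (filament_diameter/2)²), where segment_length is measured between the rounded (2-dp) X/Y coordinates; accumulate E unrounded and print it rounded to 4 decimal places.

At z = 2.55 mm: the cylinder: section is a regular 6-gon, circumradius r=3.5; (rotated 70° about Z; rotation is an isometry so areas/perimeters/island counts are preserved). The outline is a single polygon with 6 vertices. Extrusion per mm of travel: 0.8 × 0.15 / (π × 0.875²) = 0.049890. Accumulating E over each segment gives final E = 1.0482.

G0 X-3.45 Y-0.61 Z2.55
G1 X-1.20 Y-3.29 E0.1746
G1 X2.25 Y-2.68 E0.3494
G1 X3.45 Y0.61 E0.5241
G1 X1.20 Y3.29 E0.6987
G1 X-2.25 Y2.68 E0.8735
G1 X-3.45 Y-0.61 E1.0482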